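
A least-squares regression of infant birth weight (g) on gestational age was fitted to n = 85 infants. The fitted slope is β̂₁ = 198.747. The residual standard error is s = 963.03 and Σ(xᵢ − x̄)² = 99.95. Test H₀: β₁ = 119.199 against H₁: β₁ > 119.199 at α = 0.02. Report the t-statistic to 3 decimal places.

t = 0.826

SE(β̂₁) = s/√Sₓₓ = 963.03/√99.95 = 96.3271.
t = (198.747 − 119.199) / 96.3271 = 0.826.
df = n − 2 = 83.
One-sided p ≈ 0.2056, which is ≥ 0.02, so fail to reject H₀.
The data do not give significant evidence that the true slope on gestational age exceeds 119.199 g per unit.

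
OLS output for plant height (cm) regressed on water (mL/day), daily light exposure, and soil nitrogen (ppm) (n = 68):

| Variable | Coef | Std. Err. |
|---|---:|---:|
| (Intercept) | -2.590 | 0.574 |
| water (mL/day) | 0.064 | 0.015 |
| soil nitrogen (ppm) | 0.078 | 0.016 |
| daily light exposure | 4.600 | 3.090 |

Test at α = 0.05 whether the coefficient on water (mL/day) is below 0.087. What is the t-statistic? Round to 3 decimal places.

Read off: b = 0.064, SE = 0.015 for water (mL/day).
H₀: β₁ = 0.087 vs H₁: β₁ < 0.087.
t = (0.064 − 0.087) / 0.015 = -1.533.
df = n − k − 1 = 68 − 3 − 1 = 64.
One-sided p ≈ 0.0651, which is ≥ 0.05, so fail to reject H₀.
The data do not give significant evidence that the true slope on water (mL/day) is below 0.087 cm per unit, holding the other predictors fixed.

t = -1.533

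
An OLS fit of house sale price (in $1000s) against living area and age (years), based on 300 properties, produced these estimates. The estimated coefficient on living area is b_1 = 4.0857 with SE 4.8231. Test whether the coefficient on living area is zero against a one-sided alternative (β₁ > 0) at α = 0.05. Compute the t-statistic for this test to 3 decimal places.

t = 0.847

H₀: β₁ = 0 vs H₁: β₁ > 0.
t = (b_1 − β₁⁰)/SE = 4.0857 / 4.8231 = 0.847.
df = n − k − 1 = 300 − 2 − 1 = 297.
One-sided p ≈ 0.1988, which is ≥ 0.05, so fail to reject H₀.
The data do not give significant evidence that the true slope on living area is positive, holding the other predictors fixed.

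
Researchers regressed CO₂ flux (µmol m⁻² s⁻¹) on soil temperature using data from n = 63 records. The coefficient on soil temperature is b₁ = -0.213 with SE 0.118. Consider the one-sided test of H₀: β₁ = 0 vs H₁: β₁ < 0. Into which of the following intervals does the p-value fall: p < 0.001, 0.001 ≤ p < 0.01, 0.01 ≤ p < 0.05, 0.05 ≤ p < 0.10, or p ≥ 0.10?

0.01 ≤ p < 0.05

t = -0.213 / 0.118 = -1.805.
df = n − 2 = 63 − 2 = 61.
One-sided p = P(T_{61} < t) ≈ 0.0380.
So 0.01 ≤ p < 0.05.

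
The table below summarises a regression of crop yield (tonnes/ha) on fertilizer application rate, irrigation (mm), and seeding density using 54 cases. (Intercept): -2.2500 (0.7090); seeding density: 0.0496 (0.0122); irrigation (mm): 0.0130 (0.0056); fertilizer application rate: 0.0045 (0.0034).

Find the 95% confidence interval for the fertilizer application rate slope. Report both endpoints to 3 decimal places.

(-0.002, 0.011)

Read off: b = 0.0045, SE = 0.0034 for fertilizer application rate.
df = n − k − 1 = 54 − 3 − 1 = 50.
t* = t_{0.025, 50} = 2.008559.
Margin = t* × SE = 2.008559 × 0.0034 = 0.00683.
CI: 0.0045 ± 0.00683 → (-0.002, 0.011).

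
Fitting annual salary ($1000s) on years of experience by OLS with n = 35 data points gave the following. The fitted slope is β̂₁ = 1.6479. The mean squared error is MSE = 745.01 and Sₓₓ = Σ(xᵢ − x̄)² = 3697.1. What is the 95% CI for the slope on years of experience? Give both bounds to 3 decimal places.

SE(β̂₁) = √(MSE/Sₓₓ) = √(745.01/3697.1) = 0.448901.
df = n − 2 = 33.
t* = t_{0.025, 33} = 2.034515.
Margin = t* × SE = 2.034515 × 0.448901 = 0.91330.
CI: 1.6479 ± 0.91330 → (0.735, 2.561).
With 95% confidence, each one-unit increase in years of experience is associated with a change of between 0.735 and 2.561 $1000s in annual salary.

(0.735, 2.561)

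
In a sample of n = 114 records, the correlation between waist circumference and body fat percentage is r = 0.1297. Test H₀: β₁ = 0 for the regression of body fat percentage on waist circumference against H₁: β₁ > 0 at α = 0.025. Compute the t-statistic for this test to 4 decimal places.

t = 1.3843

t = r·√(n − 2)/√(1 − r²) = 0.1297·√112/√0.983178 = 1.3843.
df = n − 2 = 112.
One-sided p ≈ 0.0845, which is ≥ 0.025, so fail to reject H₀.
The data do not give significant evidence of a linear association between waist circumference and body fat percentage.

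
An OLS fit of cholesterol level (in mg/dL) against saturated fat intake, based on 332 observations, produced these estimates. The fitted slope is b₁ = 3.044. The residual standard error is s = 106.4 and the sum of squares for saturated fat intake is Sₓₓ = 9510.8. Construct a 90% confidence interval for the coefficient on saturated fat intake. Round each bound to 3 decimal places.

(1.244, 4.844)

SE(b₁) = s/√Sₓₓ = 106.4/√9510.8 = 1.09102.
df = n − 2 = 330.
t* = t_{0.05, 330} = 1.649484.
Margin = t* × SE = 1.649484 × 1.09102 = 1.79962.
CI: 3.044 ± 1.79962 → (1.244, 4.844).
With 90% confidence, each one-unit increase in saturated fat intake is associated with a change of between 1.244 and 4.844 mg/dL in cholesterol level.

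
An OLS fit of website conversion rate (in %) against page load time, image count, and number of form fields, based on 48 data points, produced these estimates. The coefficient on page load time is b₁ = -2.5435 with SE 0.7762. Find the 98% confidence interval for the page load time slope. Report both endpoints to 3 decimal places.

df = n − k − 1 = 48 − 3 − 1 = 44.
t* = t_{0.01, 44} = 2.414134.
Margin = t* × SE = 2.414134 × 0.7762 = 1.87385.
CI: -2.5435 ± 1.87385 → (-4.417, -0.670).
With 98% confidence, each one-unit increase in page load time is associated with a change of between -4.417 and -0.670 % in website conversion rate, holding the other predictors fixed.

(-4.417, -0.670)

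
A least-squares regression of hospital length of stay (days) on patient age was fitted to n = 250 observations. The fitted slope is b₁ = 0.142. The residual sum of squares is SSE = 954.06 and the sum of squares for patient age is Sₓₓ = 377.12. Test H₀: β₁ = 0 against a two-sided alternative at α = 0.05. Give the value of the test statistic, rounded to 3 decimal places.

t = 1.406

MSE = SSE/(n − 2) = 954.06/248 = 3.84702.
SE(b₁) = √(MSE/Sₓₓ) = √(3.84702/377.12) = 0.101.
t = 0.142 / 0.101 = 1.406.
df = n − 2 = 248.
Two-sided p ≈ 0.1610, which is ≥ 0.05, so fail to reject H₀.
The data do not give significant evidence of an association between patient age and hospital length of stay.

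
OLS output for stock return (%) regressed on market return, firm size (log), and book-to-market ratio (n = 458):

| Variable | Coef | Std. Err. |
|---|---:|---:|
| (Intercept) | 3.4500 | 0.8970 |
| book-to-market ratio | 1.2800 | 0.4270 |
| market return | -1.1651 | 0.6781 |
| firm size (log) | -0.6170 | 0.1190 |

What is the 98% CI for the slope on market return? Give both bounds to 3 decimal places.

Read off: b = -1.1651, SE = 0.6781 for market return.
df = n − k − 1 = 458 − 3 − 1 = 454.
t* = t_{0.01, 454} = 2.33459.
Margin = t* × SE = 2.33459 × 0.6781 = 1.58309.
CI: -1.1651 ± 1.58309 → (-2.748, 0.418).

(-2.748, 0.418)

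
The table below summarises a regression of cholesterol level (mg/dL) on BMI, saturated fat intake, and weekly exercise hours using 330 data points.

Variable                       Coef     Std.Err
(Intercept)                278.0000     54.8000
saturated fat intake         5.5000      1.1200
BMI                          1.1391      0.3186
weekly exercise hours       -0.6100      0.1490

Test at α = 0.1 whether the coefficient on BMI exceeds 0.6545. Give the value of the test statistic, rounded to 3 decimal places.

t = 1.521

Read off: b = 1.1391, SE = 0.3186 for BMI.
H₀: β₁ = 0.6545 vs H₁: β₁ > 0.6545.
t = (1.1391 − 0.6545) / 0.3186 = 1.521.
df = n − k − 1 = 330 − 3 − 1 = 326.
One-sided p ≈ 0.0646, which is < 0.1, so reject H₀.
There is evidence that the true slope on BMI exceeds 0.6545 mg/dL per unit, holding the other predictors fixed.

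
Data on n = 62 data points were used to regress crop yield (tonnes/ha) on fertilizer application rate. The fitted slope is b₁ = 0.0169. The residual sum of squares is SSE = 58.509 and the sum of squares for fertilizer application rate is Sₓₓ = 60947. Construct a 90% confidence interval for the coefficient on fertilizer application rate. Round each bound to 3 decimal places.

(0.010, 0.024)

MSE = SSE/(n − 2) = 58.509/60 = 0.97515.
SE(b₁) = √(MSE/Sₓₓ) = √(0.97515/60947) = 0.004.
df = n − 2 = 60.
t* = t_{0.05, 60} = 1.670649.
Margin = t* × SE = 1.670649 × 0.004 = 0.00668.
CI: 0.0169 ± 0.00668 → (0.010, 0.024).
With 90% confidence, each one-unit increase in fertilizer application rate is associated with a change of between 0.010 and 0.024 tonnes/ha in crop yield.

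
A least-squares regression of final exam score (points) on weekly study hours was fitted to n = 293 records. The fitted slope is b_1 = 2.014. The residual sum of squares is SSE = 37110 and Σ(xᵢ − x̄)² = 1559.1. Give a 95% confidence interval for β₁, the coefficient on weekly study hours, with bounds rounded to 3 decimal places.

(1.451, 2.577)

MSE = SSE/(n − 2) = 37110/291 = 127.526.
SE(b_1) = √(MSE/Sₓₓ) = √(127.526/1559.1) = 0.285997.
df = n − 2 = 291.
t* = t_{0.025, 291} = 1.96815.
Margin = t* × SE = 1.96815 × 0.285997 = 0.56289.
CI: 2.014 ± 0.56289 → (1.451, 2.577).
With 95% confidence, each one-unit increase in weekly study hours is associated with a change of between 1.451 and 2.577 points in final exam score.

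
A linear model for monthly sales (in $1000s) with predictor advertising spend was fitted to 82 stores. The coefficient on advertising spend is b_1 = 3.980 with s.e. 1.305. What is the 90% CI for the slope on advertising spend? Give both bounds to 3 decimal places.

df = n − 2 = 82 − 2 = 80.
t* = t_{0.05, 80} = 1.664125.
Margin = t* × SE = 1.664125 × 1.305 = 2.17168.
CI: 3.980 ± 2.17168 → (1.808, 6.152).
With 90% confidence, each one-unit increase in advertising spend is associated with a change of between 1.808 and 6.152 $1000s in monthly sales.

(1.808, 6.152)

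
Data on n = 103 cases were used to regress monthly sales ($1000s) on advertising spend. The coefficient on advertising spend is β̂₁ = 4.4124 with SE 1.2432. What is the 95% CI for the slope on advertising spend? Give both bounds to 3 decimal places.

df = n − 2 = 103 − 2 = 101.
t* = t_{0.025, 101} = 1.983731.
Margin = t* × SE = 1.983731 × 1.2432 = 2.46617.
CI: 4.4124 ± 2.46617 → (1.946, 6.879).
With 95% confidence, each one-unit increase in advertising spend is associated with a change of between 1.946 and 6.879 $1000s in monthly sales.

(1.946, 6.879)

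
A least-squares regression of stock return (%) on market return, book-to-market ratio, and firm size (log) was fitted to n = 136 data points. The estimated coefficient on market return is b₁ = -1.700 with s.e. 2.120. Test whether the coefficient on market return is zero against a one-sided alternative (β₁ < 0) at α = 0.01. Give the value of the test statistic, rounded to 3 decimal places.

t = -0.802

H₀: β₁ = 0 vs H₁: β₁ < 0.
t = (b₁ − β₁⁰)/SE = -1.700 / 2.120 = -0.802.
df = n − k − 1 = 136 − 3 − 1 = 132.
One-sided p ≈ 0.2120, which is ≥ 0.01, so fail to reject H₀.
The data do not give significant evidence that the true slope on market return is negative, holding the other predictors fixed.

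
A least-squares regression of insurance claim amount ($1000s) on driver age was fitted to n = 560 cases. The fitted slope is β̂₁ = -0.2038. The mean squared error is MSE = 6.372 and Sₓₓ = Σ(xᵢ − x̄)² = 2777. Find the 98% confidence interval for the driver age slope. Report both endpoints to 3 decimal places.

SE(β̂₁) = √(MSE/Sₓₓ) = √(6.372/2777) = 0.0479016.
df = n − 2 = 558.
t* = t_{0.01, 558} = 2.333049.
Margin = t* × SE = 2.333049 × 0.0479016 = 0.11176.
CI: -0.2038 ± 0.11176 → (-0.316, -0.092).
With 98% confidence, each one-unit increase in driver age is associated with a change of between -0.316 and -0.092 $1000s in insurance claim amount.

(-0.316, -0.092)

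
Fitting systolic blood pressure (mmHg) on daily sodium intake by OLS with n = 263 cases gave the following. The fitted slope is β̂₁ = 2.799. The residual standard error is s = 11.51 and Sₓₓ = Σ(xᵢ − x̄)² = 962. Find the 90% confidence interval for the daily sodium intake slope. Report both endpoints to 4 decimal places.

(2.1864, 3.4116)

SE(β̂₁) = s/√Sₓₓ = 11.51/√962 = 0.371097.
df = n − 2 = 261.
t* = t_{0.05, 261} = 1.650713.
Margin = t* × SE = 1.650713 × 0.371097 = 0.612575.
CI: 2.799 ± 0.612575 → (2.1864, 3.4116).
With 90% confidence, each one-unit increase in daily sodium intake is associated with a change of between 2.1864 and 3.4116 mmHg in systolic blood pressure.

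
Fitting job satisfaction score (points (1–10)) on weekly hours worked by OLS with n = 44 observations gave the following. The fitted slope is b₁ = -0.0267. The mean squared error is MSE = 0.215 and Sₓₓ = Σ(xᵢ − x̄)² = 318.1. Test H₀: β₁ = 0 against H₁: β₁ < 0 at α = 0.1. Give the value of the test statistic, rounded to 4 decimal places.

t = -1.0270

SE(b₁) = √(MSE/Sₓₓ) = √(0.215/318.1) = 0.0259978.
t = -0.0267 / 0.0259978 = -1.0270.
df = n − 2 = 42.
One-sided p ≈ 0.1551, which is ≥ 0.1, so fail to reject H₀.
The data do not give significant evidence that the true slope on weekly hours worked is negative.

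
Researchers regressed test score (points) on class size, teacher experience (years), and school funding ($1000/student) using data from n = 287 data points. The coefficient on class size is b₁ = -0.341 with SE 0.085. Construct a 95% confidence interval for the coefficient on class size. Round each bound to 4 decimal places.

(-0.5083, -0.1737)

df = n − k − 1 = 287 − 3 − 1 = 283.
t* = t_{0.025, 283} = 1.968382.
Margin = t* × SE = 1.968382 × 0.085 = 0.167312.
CI: -0.341 ± 0.167312 → (-0.5083, -0.1737).
With 95% confidence, each one-unit increase in class size is associated with a change of between -0.5083 and -0.1737 points in test score, holding the other predictors fixed.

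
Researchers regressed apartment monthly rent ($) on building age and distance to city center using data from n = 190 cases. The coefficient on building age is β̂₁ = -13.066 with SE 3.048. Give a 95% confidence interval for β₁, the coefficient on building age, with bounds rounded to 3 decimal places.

(-19.079, -7.053)

df = n − k − 1 = 190 − 2 − 1 = 187.
t* = t_{0.025, 187} = 1.972731.
Margin = t* × SE = 1.972731 × 3.048 = 6.01288.
CI: -13.066 ± 6.01288 → (-19.079, -7.053).
With 95% confidence, each one-unit increase in building age is associated with a change of between -19.079 and -7.053 $ in apartment monthly rent, holding the other predictors fixed.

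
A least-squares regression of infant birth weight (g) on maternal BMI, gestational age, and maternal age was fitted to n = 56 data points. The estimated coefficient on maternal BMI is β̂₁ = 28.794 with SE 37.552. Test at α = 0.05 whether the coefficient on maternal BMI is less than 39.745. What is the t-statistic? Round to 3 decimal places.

t = -0.292

H₀: β₁ = 39.745 vs H₁: β₁ < 39.745.
t = (β̂₁ − β₁⁰)/SE = (28.794 − 39.745) / 37.552 = -0.292.
df = n − k − 1 = 56 − 3 − 1 = 52.
One-sided p ≈ 0.3859, which is ≥ 0.05, so fail to reject H₀.
The data do not give significant evidence that the true slope on maternal BMI is below 39.745 g per unit, holding the other predictors fixed.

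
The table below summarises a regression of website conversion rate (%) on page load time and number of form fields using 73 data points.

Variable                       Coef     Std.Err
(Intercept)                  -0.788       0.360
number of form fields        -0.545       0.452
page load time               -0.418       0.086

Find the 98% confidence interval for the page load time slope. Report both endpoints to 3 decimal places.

Read off: b = -0.418, SE = 0.086 for page load time.
df = n − k − 1 = 73 − 2 − 1 = 70.
t* = t_{0.01, 70} = 2.380807.
Margin = t* × SE = 2.380807 × 0.086 = 0.20475.
CI: -0.418 ± 0.20475 → (-0.623, -0.213).

(-0.623, -0.213)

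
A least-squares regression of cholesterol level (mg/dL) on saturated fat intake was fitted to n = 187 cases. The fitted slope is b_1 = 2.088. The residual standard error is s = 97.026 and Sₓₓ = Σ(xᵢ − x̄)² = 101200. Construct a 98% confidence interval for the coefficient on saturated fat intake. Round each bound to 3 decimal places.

(1.372, 2.804)

SE(b_1) = s/√Sₓₓ = 97.026/√101200 = 0.304999.
df = n − 2 = 185.
t* = t_{0.01, 185} = 2.346673.
Margin = t* × SE = 2.346673 × 0.304999 = 0.71573.
CI: 2.088 ± 0.71573 → (1.372, 2.804).
With 98% confidence, each one-unit increase in saturated fat intake is associated with a change of between 1.372 and 2.804 mg/dL in cholesterol level.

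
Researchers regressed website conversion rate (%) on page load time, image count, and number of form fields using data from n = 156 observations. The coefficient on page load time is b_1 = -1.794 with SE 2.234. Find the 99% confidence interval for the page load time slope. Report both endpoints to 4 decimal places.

df = n − k − 1 = 156 − 3 − 1 = 152.
t* = t_{0.005, 152} = 2.608561.
Margin = t* × SE = 2.608561 × 2.234 = 5.827525.
CI: -1.794 ± 5.827525 → (-7.6215, 4.0335).
With 99% confidence, each one-unit increase in page load time is associated with a change of between -7.6215 and 4.0335 % in website conversion rate, holding the other predictors fixed.

(-7.6215, 4.0335)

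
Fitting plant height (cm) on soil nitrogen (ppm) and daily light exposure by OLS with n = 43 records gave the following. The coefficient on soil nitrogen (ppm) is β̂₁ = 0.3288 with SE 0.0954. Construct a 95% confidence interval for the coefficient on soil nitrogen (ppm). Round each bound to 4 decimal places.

df = n − k − 1 = 43 − 2 − 1 = 40.
t* = t_{0.025, 40} = 2.021075.
Margin = t* × SE = 2.021075 × 0.0954 = 0.192811.
CI: 0.3288 ± 0.192811 → (0.1360, 0.5216).
With 95% confidence, each one-unit increase in soil nitrogen (ppm) is associated with a change of between 0.1360 and 0.5216 cm in plant height, holding the other predictors fixed.

(0.1360, 0.5216)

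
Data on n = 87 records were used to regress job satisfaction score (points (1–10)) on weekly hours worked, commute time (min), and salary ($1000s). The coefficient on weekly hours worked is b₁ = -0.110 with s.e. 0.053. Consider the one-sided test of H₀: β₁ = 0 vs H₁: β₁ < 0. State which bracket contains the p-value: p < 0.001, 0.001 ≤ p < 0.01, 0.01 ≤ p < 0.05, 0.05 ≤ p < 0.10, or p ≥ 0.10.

t = -0.110 / 0.053 = -2.075.
df = n − k − 1 = 87 − 3 − 1 = 83.
One-sided p = P(T_{83} < t) ≈ 0.0205.
So 0.01 ≤ p < 0.05.

0.01 ≤ p < 0.05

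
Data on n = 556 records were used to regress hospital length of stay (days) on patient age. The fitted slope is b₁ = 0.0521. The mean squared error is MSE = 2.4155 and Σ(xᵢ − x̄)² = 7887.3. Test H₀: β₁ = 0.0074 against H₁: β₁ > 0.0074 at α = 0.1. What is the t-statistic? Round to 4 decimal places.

t = 2.5543

SE(b₁) = √(MSE/Sₓₓ) = √(2.4155/7887.3) = 0.0175001.
t = (0.0521 − 0.0074) / 0.0175001 = 2.5543.
df = n − 2 = 554.
One-sided p ≈ 0.0055, which is < 0.1, so reject H₀.
There is evidence that the true slope on patient age exceeds 0.0074 days per unit.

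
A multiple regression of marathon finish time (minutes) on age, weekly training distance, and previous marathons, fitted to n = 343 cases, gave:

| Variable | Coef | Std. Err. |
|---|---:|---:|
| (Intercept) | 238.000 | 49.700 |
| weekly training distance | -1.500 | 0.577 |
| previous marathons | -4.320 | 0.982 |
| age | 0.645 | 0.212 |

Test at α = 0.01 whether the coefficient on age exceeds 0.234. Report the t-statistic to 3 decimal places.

t = 1.939

Read off: b = 0.645, SE = 0.212 for age.
H₀: β₁ = 0.234 vs H₁: β₁ > 0.234.
t = (0.645 − 0.234) / 0.212 = 1.939.
df = n − k − 1 = 343 − 3 − 1 = 339.
One-sided p ≈ 0.0267, which is ≥ 0.01, so fail to reject H₀.
The data do not give significant evidence that the true slope on age exceeds 0.234 minutes per unit, holding the other predictors fixed.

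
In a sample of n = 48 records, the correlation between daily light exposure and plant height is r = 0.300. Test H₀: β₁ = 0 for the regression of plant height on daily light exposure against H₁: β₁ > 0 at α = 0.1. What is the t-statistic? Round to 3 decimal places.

t = r·√(n − 2)/√(1 − r²) = 0.300·√46/√0.91 = 2.133.
df = n − 2 = 46.
One-sided p ≈ 0.0191, which is < 0.1, so reject H₀.
There is evidence of a linear association between daily light exposure and plant height.

t = 2.133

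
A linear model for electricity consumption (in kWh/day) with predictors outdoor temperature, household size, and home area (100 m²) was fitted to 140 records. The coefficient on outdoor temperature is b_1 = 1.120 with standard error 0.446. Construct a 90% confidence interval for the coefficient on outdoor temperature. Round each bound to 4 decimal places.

df = n − k − 1 = 140 − 3 − 1 = 136.
t* = t_{0.05, 136} = 1.656135.
Margin = t* × SE = 1.656135 × 0.446 = 0.738636.
CI: 1.120 ± 0.738636 → (0.3814, 1.8586).
With 90% confidence, each one-unit increase in outdoor temperature is associated with a change of between 0.3814 and 1.8586 kWh/day in electricity consumption, holding the other predictors fixed.

(0.3814, 1.8586)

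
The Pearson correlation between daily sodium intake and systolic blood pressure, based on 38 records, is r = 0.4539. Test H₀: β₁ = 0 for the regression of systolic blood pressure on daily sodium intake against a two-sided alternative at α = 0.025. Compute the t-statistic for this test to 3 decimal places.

t = r·√(n − 2)/√(1 − r²) = 0.4539·√36/√0.793975 = 3.056.
df = n − 2 = 36.
Two-sided p ≈ 0.0042, which is < 0.025, so reject H₀.
There is evidence of a linear association between daily sodium intake and systolic blood pressure.

t = 3.056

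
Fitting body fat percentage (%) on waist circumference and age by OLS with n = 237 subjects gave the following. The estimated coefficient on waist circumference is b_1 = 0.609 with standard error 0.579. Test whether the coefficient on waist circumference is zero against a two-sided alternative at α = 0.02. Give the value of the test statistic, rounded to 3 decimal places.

t = 1.052

H₀: β₁ = 0 vs H₁: β₁ ≠ 0.
t = (b_1 − β₁⁰)/SE = 0.609 / 0.579 = 1.052.
df = n − k − 1 = 237 − 2 − 1 = 234.
Two-sided p ≈ 0.2940, which is ≥ 0.02, so fail to reject H₀.
The data do not give significant evidence of an association between waist circumference and body fat percentage, after adjusting for the other predictors.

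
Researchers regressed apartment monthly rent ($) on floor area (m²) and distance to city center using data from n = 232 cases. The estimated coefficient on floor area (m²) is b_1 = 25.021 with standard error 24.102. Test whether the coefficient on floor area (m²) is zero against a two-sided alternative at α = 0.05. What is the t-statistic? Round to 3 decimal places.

H₀: β₁ = 0 vs H₁: β₁ ≠ 0.
t = (b_1 − β₁⁰)/SE = 25.021 / 24.102 = 1.038.
df = n − k − 1 = 232 − 2 − 1 = 229.
Two-sided p ≈ 0.3003, which is ≥ 0.05, so fail to reject H₀.
The data do not give significant evidence of an association between floor area (m²) and apartment monthly rent, after adjusting for the other predictors.

t = 1.038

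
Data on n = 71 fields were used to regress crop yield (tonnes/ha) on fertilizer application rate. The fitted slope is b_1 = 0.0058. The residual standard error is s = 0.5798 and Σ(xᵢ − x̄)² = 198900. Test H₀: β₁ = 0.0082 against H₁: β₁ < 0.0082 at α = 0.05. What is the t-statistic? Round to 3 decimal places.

t = -1.846

SE(b_1) = s/√Sₓₓ = 0.5798/√198900 = 0.00130005.
t = (0.0058 − 0.0082) / 0.00130005 = -1.846.
df = n − 2 = 69.
One-sided p ≈ 0.0346, which is < 0.05, so reject H₀.
There is evidence that the true slope on fertilizer application rate is below 0.0082 tonnes/ha per unit.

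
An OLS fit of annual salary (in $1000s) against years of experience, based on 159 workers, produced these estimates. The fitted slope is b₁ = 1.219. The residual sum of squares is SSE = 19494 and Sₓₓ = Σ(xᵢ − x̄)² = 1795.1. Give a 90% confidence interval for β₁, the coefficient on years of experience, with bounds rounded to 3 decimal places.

MSE = SSE/(n − 2) = 19494/157 = 124.166.
SE(b₁) = √(MSE/Sₓₓ) = √(124.166/1795.1) = 0.263.
df = n − 2 = 157.
t* = t_{0.05, 157} = 1.654617.
Margin = t* × SE = 1.654617 × 0.263 = 0.43516.
CI: 1.219 ± 0.43516 → (0.784, 1.654).
With 90% confidence, each one-unit increase in years of experience is associated with a change of between 0.784 and 1.654 $1000s in annual salary.

(0.784, 1.654)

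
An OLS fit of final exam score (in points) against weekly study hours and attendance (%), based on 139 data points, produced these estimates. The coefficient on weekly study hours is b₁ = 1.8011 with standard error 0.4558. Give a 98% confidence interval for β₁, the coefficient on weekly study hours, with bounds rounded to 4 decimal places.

(0.7281, 2.8741)

df = n − k − 1 = 139 − 2 − 1 = 136.
t* = t_{0.01, 136} = 2.354079.
Margin = t* × SE = 2.354079 × 0.4558 = 1.072989.
CI: 1.8011 ± 1.072989 → (0.7281, 2.8741).
With 98% confidence, each one-unit increase in weekly study hours is associated with a change of between 0.7281 and 2.8741 points in final exam score, holding the other predictors fixed.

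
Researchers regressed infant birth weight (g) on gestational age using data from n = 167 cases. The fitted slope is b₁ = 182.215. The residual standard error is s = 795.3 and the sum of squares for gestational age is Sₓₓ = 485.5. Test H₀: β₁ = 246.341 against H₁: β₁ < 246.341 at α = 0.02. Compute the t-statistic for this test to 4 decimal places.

SE(b₁) = s/√Sₓₓ = 795.3/√485.5 = 36.0941.
t = (182.215 − 246.341) / 36.0941 = -1.7766.
df = n − 2 = 165.
One-sided p ≈ 0.0387, which is ≥ 0.02, so fail to reject H₀.
The data do not give significant evidence that the true slope on gestational age is below 246.341 g per unit.

t = -1.7766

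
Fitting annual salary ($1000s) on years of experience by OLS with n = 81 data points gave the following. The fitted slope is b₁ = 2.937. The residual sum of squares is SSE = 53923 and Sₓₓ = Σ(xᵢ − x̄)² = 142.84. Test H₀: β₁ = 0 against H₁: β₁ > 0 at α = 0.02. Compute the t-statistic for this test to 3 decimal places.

MSE = SSE/(n − 2) = 53923/79 = 682.57.
SE(b₁) = √(MSE/Sₓₓ) = √(682.57/142.84) = 2.18599.
t = 2.937 / 2.18599 = 1.344.
df = n − 2 = 79.
One-sided p ≈ 0.0915, which is ≥ 0.02, so fail to reject H₀.
The data do not give significant evidence that the true slope on years of experience is positive.

t = 1.344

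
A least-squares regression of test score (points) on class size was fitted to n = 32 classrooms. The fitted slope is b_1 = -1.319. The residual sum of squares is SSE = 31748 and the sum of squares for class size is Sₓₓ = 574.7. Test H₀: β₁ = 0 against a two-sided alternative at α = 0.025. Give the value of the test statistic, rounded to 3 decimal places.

MSE = SSE/(n − 2) = 31748/30 = 1058.27.
SE(b_1) = √(MSE/Sₓₓ) = √(1058.27/574.7) = 1.35699.
t = -1.319 / 1.35699 = -0.972.
df = n − 2 = 30.
Two-sided p ≈ 0.3388, which is ≥ 0.025, so fail to reject H₀.
The data do not give significant evidence of an association between class size and test score.

t = -0.972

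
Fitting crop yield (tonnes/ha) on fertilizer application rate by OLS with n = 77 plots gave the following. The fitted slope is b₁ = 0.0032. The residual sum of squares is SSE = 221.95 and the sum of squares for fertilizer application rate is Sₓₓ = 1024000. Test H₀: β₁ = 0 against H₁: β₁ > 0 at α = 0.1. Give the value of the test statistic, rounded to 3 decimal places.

MSE = SSE/(n − 2) = 221.95/75 = 2.95933.
SE(b₁) = √(MSE/Sₓₓ) = √(2.95933/1024000) = 0.00169999.
t = 0.0032 / 0.00169999 = 1.882.
df = n − 2 = 75.
One-sided p ≈ 0.0318, which is < 0.1, so reject H₀.
There is evidence that the true slope on fertilizer application rate is positive.

t = 1.882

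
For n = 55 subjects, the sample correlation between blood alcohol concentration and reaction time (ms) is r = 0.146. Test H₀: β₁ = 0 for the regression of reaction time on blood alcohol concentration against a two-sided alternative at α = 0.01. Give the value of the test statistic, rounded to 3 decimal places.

t = r·√(n − 2)/√(1 − r²) = 0.146·√53/√0.978684 = 1.074.
df = n − 2 = 53.
Two-sided p ≈ 0.2875, which is ≥ 0.01, so fail to reject H₀.
The data do not give significant evidence of a linear association between blood alcohol concentration and reaction time.

t = 1.074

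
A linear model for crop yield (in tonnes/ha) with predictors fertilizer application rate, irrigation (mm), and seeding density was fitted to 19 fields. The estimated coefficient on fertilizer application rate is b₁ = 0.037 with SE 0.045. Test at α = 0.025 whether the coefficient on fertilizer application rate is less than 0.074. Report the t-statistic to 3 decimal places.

t = -0.822

H₀: β₁ = 0.074 vs H₁: β₁ < 0.074.
t = (b₁ − β₁⁰)/SE = (0.037 − 0.074) / 0.045 = -0.822.
df = n − k − 1 = 19 − 3 − 1 = 15.
One-sided p ≈ 0.2119, which is ≥ 0.025, so fail to reject H₀.
The data do not give significant evidence that the true slope on fertilizer application rate is below 0.074 tonnes/ha per unit, holding the other predictors fixed.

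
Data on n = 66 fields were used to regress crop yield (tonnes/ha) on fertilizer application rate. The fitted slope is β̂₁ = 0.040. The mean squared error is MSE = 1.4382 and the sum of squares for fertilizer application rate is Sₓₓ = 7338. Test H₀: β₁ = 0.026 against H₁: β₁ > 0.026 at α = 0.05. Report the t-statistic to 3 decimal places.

SE(β̂₁) = √(MSE/Sₓₓ) = √(1.4382/7338) = 0.0139998.
t = (0.040 − 0.026) / 0.0139998 = 1.000.
df = n − 2 = 64.
One-sided p ≈ 0.1605, which is ≥ 0.05, so fail to reject H₀.
The data do not give significant evidence that the true slope on fertilizer application rate exceeds 0.026 tonnes/ha per unit.

t = 1.000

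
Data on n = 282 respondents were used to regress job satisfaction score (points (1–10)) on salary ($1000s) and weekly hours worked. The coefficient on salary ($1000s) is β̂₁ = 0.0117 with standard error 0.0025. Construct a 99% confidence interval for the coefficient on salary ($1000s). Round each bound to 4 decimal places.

(0.0052, 0.0182)

df = n − k − 1 = 282 − 2 − 1 = 279.
t* = t_{0.005, 279} = 2.593565.
Margin = t* × SE = 2.593565 × 0.0025 = 0.006484.
CI: 0.0117 ± 0.006484 → (0.0052, 0.0182).
With 99% confidence, each one-unit increase in salary ($1000s) is associated with a change of between 0.0052 and 0.0182 points (1–10) in job satisfaction score, holding the other predictors fixed.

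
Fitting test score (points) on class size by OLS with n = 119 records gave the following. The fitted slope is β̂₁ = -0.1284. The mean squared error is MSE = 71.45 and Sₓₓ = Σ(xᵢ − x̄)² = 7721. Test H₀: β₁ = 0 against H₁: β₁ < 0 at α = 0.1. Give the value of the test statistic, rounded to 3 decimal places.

SE(β̂₁) = √(MSE/Sₓₓ) = √(71.45/7721) = 0.0961976.
t = -0.1284 / 0.0961976 = -1.335.
df = n − 2 = 117.
One-sided p ≈ 0.0923, which is < 0.1, so reject H₀.
There is evidence that the true slope on class size is negative.

t = -1.335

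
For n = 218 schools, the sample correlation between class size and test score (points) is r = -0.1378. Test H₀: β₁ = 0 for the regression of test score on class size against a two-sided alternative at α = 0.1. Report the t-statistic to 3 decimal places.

t = r·√(n − 2)/√(1 − r²) = -0.1378·√216/√0.981011 = -2.045.
df = n − 2 = 216.
Two-sided p ≈ 0.0421, which is < 0.1, so reject H₀.
There is evidence of a linear association between class size and test score.

t = -2.045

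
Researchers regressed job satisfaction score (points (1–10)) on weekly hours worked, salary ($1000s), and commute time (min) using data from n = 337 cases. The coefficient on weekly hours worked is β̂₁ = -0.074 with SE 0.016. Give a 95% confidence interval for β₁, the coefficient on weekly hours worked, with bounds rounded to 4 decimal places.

(-0.1055, -0.0425)

df = n − k − 1 = 337 − 3 − 1 = 333.
t* = t_{0.025, 333} = 1.967113.
Margin = t* × SE = 1.967113 × 0.016 = 0.031474.
CI: -0.074 ± 0.031474 → (-0.1055, -0.0425).
With 95% confidence, each one-unit increase in weekly hours worked is associated with a change of between -0.1055 and -0.0425 points (1–10) in job satisfaction score, holding the other predictors fixed.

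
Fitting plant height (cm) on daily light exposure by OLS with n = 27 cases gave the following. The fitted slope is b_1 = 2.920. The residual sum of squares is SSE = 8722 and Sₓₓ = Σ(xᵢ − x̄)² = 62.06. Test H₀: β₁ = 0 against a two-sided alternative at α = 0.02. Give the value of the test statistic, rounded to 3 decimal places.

t = 1.232

MSE = SSE/(n − 2) = 8722/25 = 348.88.
SE(b_1) = √(MSE/Sₓₓ) = √(348.88/62.06) = 2.371.
t = 2.920 / 2.371 = 1.232.
df = n − 2 = 25.
Two-sided p ≈ 0.2296, which is ≥ 0.02, so fail to reject H₀.
The data do not give significant evidence of an association between daily light exposure and plant height.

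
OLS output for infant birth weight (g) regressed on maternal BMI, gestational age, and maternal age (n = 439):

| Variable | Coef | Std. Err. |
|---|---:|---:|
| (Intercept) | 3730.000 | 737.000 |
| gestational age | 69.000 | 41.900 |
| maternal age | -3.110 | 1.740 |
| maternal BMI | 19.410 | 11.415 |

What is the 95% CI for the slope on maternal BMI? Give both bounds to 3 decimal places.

(-3.025, 41.845)

Read off: b = 19.410, SE = 11.415 for maternal BMI.
df = n − k − 1 = 439 − 3 − 1 = 435.
t* = t_{0.025, 435} = 1.965432.
Margin = t* × SE = 1.965432 × 11.415 = 22.43541.
CI: 19.410 ± 22.43541 → (-3.025, 41.845).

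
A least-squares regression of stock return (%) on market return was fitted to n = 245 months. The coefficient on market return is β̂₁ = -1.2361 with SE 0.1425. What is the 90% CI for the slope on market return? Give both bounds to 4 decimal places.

(-1.4714, -1.0008)

df = n − 2 = 245 − 2 = 243.
t* = t_{0.05, 243} = 1.651148.
Margin = t* × SE = 1.651148 × 0.1425 = 0.235289.
CI: -1.2361 ± 0.235289 → (-1.4714, -1.0008).
With 90% confidence, each one-unit increase in market return is associated with a change of between -1.4714 and -1.0008 % in stock return.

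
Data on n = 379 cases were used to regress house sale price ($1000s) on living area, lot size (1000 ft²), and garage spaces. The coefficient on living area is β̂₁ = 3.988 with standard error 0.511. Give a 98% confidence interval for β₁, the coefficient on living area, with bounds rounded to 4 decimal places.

df = n − k − 1 = 379 − 3 − 1 = 375.
t* = t_{0.01, 375} = 2.336333.
Margin = t* × SE = 2.336333 × 0.511 = 1.193866.
CI: 3.988 ± 1.193866 → (2.7941, 5.1819).
With 98% confidence, each one-unit increase in living area is associated with a change of between 2.7941 and 5.1819 $1000s in house sale price, holding the other predictors fixed.

(2.7941, 5.1819)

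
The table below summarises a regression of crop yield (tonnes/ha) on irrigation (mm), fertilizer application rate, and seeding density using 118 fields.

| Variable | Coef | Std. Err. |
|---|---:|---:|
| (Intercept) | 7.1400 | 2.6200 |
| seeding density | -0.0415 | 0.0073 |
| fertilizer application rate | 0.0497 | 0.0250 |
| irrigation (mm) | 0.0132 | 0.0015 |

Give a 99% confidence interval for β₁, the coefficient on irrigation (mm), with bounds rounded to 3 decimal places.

(0.009, 0.017)

Read off: b = 0.0132, SE = 0.0015 for irrigation (mm).
df = n − k − 1 = 118 − 3 − 1 = 114.
t* = t_{0.005, 114} = 2.619645.
Margin = t* × SE = 2.619645 × 0.0015 = 0.00393.
CI: 0.0132 ± 0.00393 → (0.009, 0.017).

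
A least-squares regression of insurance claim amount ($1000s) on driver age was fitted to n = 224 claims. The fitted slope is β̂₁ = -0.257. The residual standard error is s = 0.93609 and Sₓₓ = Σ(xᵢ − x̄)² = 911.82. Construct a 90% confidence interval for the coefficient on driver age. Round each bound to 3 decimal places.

SE(β̂₁) = s/√Sₓₓ = 0.93609/√911.82 = 0.0310001.
df = n − 2 = 222.
t* = t_{0.05, 222} = 1.651746.
Margin = t* × SE = 1.651746 × 0.0310001 = 0.05120.
CI: -0.257 ± 0.05120 → (-0.308, -0.206).
With 90% confidence, each one-unit increase in driver age is associated with a change of between -0.308 and -0.206 $1000s in insurance claim amount.

(-0.308, -0.206)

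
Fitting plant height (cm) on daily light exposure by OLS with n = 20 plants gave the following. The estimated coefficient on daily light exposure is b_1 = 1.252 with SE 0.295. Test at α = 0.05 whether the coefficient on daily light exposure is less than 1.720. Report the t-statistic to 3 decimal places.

H₀: β₁ = 1.720 vs H₁: β₁ < 1.720.
t = (b_1 − β₁⁰)/SE = (1.252 − 1.720) / 0.295 = -1.586.
df = n − 2 = 20 − 2 = 18.
One-sided p ≈ 0.0650, which is ≥ 0.05, so fail to reject H₀.
The data do not give significant evidence that the true slope on daily light exposure is below 1.720 cm per unit.

t = -1.586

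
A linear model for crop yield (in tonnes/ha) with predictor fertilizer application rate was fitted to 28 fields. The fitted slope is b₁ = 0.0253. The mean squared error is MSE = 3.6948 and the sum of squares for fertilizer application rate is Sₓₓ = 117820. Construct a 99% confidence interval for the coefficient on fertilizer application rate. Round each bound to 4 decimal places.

(0.0097, 0.0409)

SE(b₁) = √(MSE/Sₓₓ) = √(3.6948/117820) = 0.00559997.
df = n − 2 = 26.
t* = t_{0.005, 26} = 2.778715.
Margin = t* × SE = 2.778715 × 0.00559997 = 0.015561.
CI: 0.0253 ± 0.015561 → (0.0097, 0.0409).
With 99% confidence, each one-unit increase in fertilizer application rate is associated with a change of between 0.0097 and 0.0409 tonnes/ha in crop yield.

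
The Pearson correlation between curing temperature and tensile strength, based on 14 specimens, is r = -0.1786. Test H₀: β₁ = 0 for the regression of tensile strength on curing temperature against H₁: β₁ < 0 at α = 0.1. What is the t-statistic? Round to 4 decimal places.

t = -0.6288

t = r·√(n − 2)/√(1 − r²) = -0.1786·√12/√0.968102 = -0.6288.
df = n − 2 = 12.
One-sided p ≈ 0.2706, which is ≥ 0.1, so fail to reject H₀.
The data do not give significant evidence of a linear association between curing temperature and tensile strength.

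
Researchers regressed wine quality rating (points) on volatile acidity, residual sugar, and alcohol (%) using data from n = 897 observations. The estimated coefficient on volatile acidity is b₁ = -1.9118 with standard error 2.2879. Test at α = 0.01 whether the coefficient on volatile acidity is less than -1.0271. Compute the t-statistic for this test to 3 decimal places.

t = -0.387

H₀: β₁ = -1.0271 vs H₁: β₁ < -1.0271.
t = (b₁ − β₁⁰)/SE = (-1.9118 − (-1.0271)) / 2.2879 = -0.387.
df = n − k − 1 = 897 − 3 − 1 = 893.
One-sided p ≈ 0.3495, which is ≥ 0.01, so fail to reject H₀.
The data do not give significant evidence that the true slope on volatile acidity is below -1.0271 points per unit, holding the other predictors fixed.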